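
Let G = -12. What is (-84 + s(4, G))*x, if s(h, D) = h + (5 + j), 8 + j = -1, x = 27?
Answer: -2268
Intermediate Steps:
j = -9 (j = -8 - 1 = -9)
s(h, D) = -4 + h (s(h, D) = h + (5 - 9) = h - 4 = -4 + h)
(-84 + s(4, G))*x = (-84 + (-4 + 4))*27 = (-84 + 0)*27 = -84*27 = -2268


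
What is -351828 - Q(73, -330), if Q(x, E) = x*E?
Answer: -327738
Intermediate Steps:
Q(x, E) = E*x
-351828 - Q(73, -330) = -351828 - (-330)*73 = -351828 - 1*(-24090) = -351828 + 24090 = -327738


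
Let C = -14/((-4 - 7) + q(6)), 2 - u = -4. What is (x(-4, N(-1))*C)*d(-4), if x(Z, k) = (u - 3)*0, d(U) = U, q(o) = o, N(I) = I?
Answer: 0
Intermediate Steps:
u = 6 (u = 2 - 1*(-4) = 2 + 4 = 6)
x(Z, k) = 0 (x(Z, k) = (6 - 3)*0 = 3*0 = 0)
C = 14/5 (C = -14/((-4 - 7) + 6) = -14/(-11 + 6) = -14/(-5) = -14*(-⅕) = 14/5 ≈ 2.8000)
(x(-4, N(-1))*C)*d(-4) = (0*(14/5))*(-4) = 0*(-4) = 0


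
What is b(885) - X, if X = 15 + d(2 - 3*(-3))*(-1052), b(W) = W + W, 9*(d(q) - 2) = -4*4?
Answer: 17899/9 ≈ 1988.8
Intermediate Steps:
d(q) = 2/9 (d(q) = 2 + (-4*4)/9 = 2 + (⅑)*(-16) = 2 - 16/9 = 2/9)
b(W) = 2*W
X = -1969/9 (X = 15 + (2/9)*(-1052) = 15 - 2104/9 = -1969/9 ≈ -218.78)
b(885) - X = 2*885 - 1*(-1969/9) = 1770 + 1969/9 = 17899/9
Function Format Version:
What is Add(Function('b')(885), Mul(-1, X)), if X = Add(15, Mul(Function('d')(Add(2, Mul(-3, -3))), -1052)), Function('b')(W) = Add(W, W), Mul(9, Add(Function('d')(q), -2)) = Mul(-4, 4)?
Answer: Rational(17899, 9) ≈ 1988.8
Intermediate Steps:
Function('d')(q) = Rational(2, 9) (Function('d')(q) = Add(2, Mul(Rational(1, 9), Mul(-4, 4))) = Add(2, Mul(Rational(1, 9), -16)) = Add(2, Rational(-16, 9)) = Rational(2, 9))
Function('b')(W) = Mul(2, W)
X = Rational(-1969, 9) (X = Add(15, Mul(Rational(2, 9), -1052)) = Add(15, Rational(-2104, 9)) = Rational(-1969, 9) ≈ -218.78)
Add(Function('b')(885), Mul(-1, X)) = Add(Mul(2, 885), Mul(-1, Rational(-1969, 9))) = Add(1770, Rational(1969, 9)) = Rational(17899, 9)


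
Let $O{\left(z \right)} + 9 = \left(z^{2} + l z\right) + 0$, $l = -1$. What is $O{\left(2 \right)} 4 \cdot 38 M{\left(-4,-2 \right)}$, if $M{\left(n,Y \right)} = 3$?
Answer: $-3192$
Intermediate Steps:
$O{\left(z \right)} = -9 + z^{2} - z$ ($O{\left(z \right)} = -9 + \left(\left(z^{2} - z\right) + 0\right) = -9 + \left(z^{2} - z\right) = -9 + z^{2} - z$)
$O{\left(2 \right)} 4 \cdot 38 M{\left(-4,-2 \right)} = \left(-9 + 2^{2} - 2\right) 4 \cdot 38 \cdot 3 = \left(-9 + 4 - 2\right) 4 \cdot 38 \cdot 3 = \left(-7\right) 4 \cdot 38 \cdot 3 = \left(-28\right) 38 \cdot 3 = \left(-1064\right) 3 = -3192$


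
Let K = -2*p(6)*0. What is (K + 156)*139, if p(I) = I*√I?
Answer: 21684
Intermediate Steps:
p(I) = I^(3/2)
K = 0 (K = -12*√6*0 = 0)
(K + 156)*139 = (0 + 156)*139 = 156*139 = 21684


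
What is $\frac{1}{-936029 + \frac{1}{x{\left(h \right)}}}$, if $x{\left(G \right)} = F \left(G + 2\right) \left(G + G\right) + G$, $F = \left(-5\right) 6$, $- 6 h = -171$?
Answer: $- \frac{104253}{97583831339} \approx -1.0683 \cdot 10^{-6}$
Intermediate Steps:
$h = \frac{57}{2}$ ($h = \left(- \frac{1}{6}\right) \left(-171\right) = \frac{57}{2} \approx 28.5$)
$F = -30$
$x{\left(G \right)} = G - 60 G \left(2 + G\right)$ ($x{\left(G \right)} = - 30 \left(G + 2\right) \left(G + G\right) + G = - 30 \left(2 + G\right) 2 G + G = - 30 \cdot 2 G \left(2 + G\right) + G = - 60 G \left(2 + G\right) + G = G - 60 G \left(2 + G\right)$)
$\frac{1}{-936029 + \frac{1}{x{\left(h \right)}}} = \frac{1}{-936029 + \frac{1}{\left(-1\right) \frac{57}{2} \left(119 + 60 \cdot \frac{57}{2}\right)}} = \frac{1}{-936029 + \frac{1}{\left(-1\right) \frac{57}{2} \left(119 + 1710\right)}} = \frac{1}{-936029 + \frac{1}{\left(-1\right) \frac{57}{2} \cdot 1829}} = \frac{1}{-936029 + \frac{1}{- \frac{104253}{2}}} = \frac{1}{-936029 - \frac{2}{104253}} = \frac{1}{- \frac{97583831339}{104253}} = - \frac{104253}{97583831339}$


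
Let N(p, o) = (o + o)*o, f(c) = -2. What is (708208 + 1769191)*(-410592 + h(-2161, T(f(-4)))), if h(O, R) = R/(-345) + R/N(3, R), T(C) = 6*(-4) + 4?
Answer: -122064015423077/120 ≈ -1.0172e+12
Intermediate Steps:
N(p, o) = 2*o**2 (N(p, o) = (2*o)*o = 2*o**2)
T(C) = -20 (T(C) = -24 + 4 = -20)
h(O, R) = 1/(2*R) - R/345 (h(O, R) = R/(-345) + R/((2*R**2)) = R*(-1/345) + R*(1/(2*R**2)) = -R/345 + 1/(2*R) = 1/(2*R) - R/345)
(708208 + 1769191)*(-410592 + h(-2161, T(f(-4)))) = (708208 + 1769191)*(-410592 + ((1/2)/(-20) - 1/345*(-20))) = 2477399*(-410592 + ((1/2)*(-1/20) + 4/69)) = 2477399*(-410592 + (-1/40 + 4/69)) = 2477399*(-410592 + 91/2760) = 2477399*(-1133233829/2760) = -122064015423077/120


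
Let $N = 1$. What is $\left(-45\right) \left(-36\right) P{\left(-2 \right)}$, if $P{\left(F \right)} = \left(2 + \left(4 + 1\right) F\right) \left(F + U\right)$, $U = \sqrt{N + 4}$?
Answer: $25920 - 12960 \sqrt{5} \approx -3059.4$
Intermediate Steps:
$U = \sqrt{5}$ ($U = \sqrt{1 + 4} = \sqrt{5} \approx 2.2361$)
$P{\left(F \right)} = \left(2 + 5 F\right) \left(F + \sqrt{5}\right)$ ($P{\left(F \right)} = \left(2 + \left(4 + 1\right) F\right) \left(F + \sqrt{5}\right) = \left(2 + 5 F\right) \left(F + \sqrt{5}\right)$)
$\left(-45\right) \left(-36\right) P{\left(-2 \right)} = \left(-45\right) \left(-36\right) \left(2 \left(-2\right) + 2 \sqrt{5} + 5 \left(-2\right)^{2} + 5 \left(-2\right) \sqrt{5}\right) = 1620 \left(-4 + 2 \sqrt{5} + 5 \cdot 4 - 10 \sqrt{5}\right) = 1620 \left(-4 + 2 \sqrt{5} + 20 - 10 \sqrt{5}\right) = 1620 \left(16 - 8 \sqrt{5}\right) = 25920 - 12960 \sqrt{5}$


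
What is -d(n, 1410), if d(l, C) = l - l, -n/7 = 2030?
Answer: 0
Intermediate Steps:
n = -14210 (n = -7*2030 = -14210)
d(l, C) = 0
-d(n, 1410) = -1*0 = 0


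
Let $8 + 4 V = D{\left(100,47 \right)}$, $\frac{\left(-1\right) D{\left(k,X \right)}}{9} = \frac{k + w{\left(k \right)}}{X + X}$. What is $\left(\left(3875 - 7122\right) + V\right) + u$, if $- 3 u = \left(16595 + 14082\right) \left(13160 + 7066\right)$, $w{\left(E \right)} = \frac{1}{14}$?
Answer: $- \frac{1088740409521}{5264} \approx -2.0683 \cdot 10^{8}$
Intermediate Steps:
$w{\left(E \right)} = \frac{1}{14}$
$D{\left(k,X \right)} = - \frac{9 \left(\frac{1}{14} + k\right)}{2 X}$ ($D{\left(k,X \right)} = - 9 \frac{k + \frac{1}{14}}{X + X} = - 9 \frac{\frac{1}{14} + k}{2 X} = - \frac{9 \left(\frac{1}{14} + k\right)}{2 X}$)
$u = -206824334$ ($u = - \frac{\left(16595 + 14082\right) \left(13160 + 7066\right)}{3} = - \frac{30677 \cdot 20226}{3} = \left(- \frac{1}{3}\right) 620473002 = -206824334$)
$V = - \frac{23137}{5264}$ ($V = -2 + \frac{\frac{9}{28} \cdot \frac{1}{47} \left(-1 - 1400\right)}{4} = -2 + \frac{\frac{9}{28} \cdot \frac{1}{47} \left(-1401\right)}{4} = -2 + \frac{1}{4} \left(- \frac{12609}{1316}\right) = -2 - \frac{12609}{5264} = - \frac{23137}{5264} \approx -4.3953$)
$\left(\left(3875 - 7122\right) + V\right) + u = \left(\left(3875 - 7122\right) - \frac{23137}{5264}\right) - 206824334 = \left(-3247 - \frac{23137}{5264}\right) - 206824334 = - \frac{17115345}{5264} - 206824334 = - \frac{1088740409521}{5264}$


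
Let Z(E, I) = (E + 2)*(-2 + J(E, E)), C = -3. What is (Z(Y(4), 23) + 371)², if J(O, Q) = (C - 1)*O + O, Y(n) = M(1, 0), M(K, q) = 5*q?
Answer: 134689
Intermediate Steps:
Y(n) = 0 (Y(n) = 5*0 = 0)
J(O, Q) = -3*O (J(O, Q) = (-3 - 1)*O + O = -4*O + O = -3*O)
Z(E, I) = (-2 - 3*E)*(2 + E) (Z(E, I) = (E + 2)*(-2 - 3*E) = (2 + E)*(-2 - 3*E) = (-2 - 3*E)*(2 + E))
(Z(Y(4), 23) + 371)² = ((-4 - 8*0 - 3*0²) + 371)² = ((-4 + 0 - 3*0) + 371)² = ((-4 + 0 + 0) + 371)² = (-4 + 371)² = 367² = 134689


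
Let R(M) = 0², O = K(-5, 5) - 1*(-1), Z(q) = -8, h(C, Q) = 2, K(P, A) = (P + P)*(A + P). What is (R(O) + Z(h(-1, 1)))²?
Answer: 64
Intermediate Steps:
K(P, A) = 2*P*(A + P) (K(P, A) = (2*P)*(A + P) = 2*P*(A + P))
O = 1 (O = 2*(-5)*(5 - 5) - 1*(-1) = 2*(-5)*0 + 1 = 0 + 1 = 1)
R(M) = 0
(R(O) + Z(h(-1, 1)))² = (0 - 8)² = (-8)² = 64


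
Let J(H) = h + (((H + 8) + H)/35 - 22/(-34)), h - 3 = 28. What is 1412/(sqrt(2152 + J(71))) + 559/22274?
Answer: 13/518 + 706*sqrt(7745829)/65091 ≈ 30.212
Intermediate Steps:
h = 31 (h = 3 + 28 = 31)
J(H) = 18966/595 + 2*H/35 (J(H) = 31 + (((H + 8) + H)/35 - 22/(-34)) = 31 + (((8 + H) + H)*(1/35) - 22*(-1/34)) = 31 + ((8 + 2*H)*(1/35) + 11/17) = 31 + ((8/35 + 2*H/35) + 11/17) = 31 + (521/595 + 2*H/35) = 18966/595 + 2*H/35)
1412/(sqrt(2152 + J(71))) + 559/22274 = 1412/(sqrt(2152 + (18966/595 + (2/35)*71))) + 559/22274 = 1412/(sqrt(2152 + (18966/595 + 142/35))) + 559*(1/22274) = 1412/(sqrt(2152 + 4276/119)) + 13/518 = 1412/(sqrt(260364/119)) + 13/518 = 1412/((2*sqrt(7745829)/119)) + 13/518 = 1412*(sqrt(7745829)/130182) + 13/518 = 706*sqrt(7745829)/65091 + 13/518 = 13/518 + 706*sqrt(7745829)/65091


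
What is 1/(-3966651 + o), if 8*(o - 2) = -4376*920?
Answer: -1/4469889 ≈ -2.2372e-7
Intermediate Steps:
o = -503238 (o = 2 + (-4376*920)/8 = 2 + (1/8)*(-4025920) = 2 - 503240 = -503238)
1/(-3966651 + o) = 1/(-3966651 - 503238) = 1/(-4469889) = -1/4469889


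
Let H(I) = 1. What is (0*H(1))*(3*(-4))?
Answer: 0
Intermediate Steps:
(0*H(1))*(3*(-4)) = (0*1)*(3*(-4)) = 0*(-12) = 0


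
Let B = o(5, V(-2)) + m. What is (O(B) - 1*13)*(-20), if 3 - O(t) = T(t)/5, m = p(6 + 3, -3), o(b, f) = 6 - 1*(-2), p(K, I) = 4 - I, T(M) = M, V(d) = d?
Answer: 260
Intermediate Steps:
o(b, f) = 8 (o(b, f) = 6 + 2 = 8)
m = 7 (m = 4 - 1*(-3) = 4 + 3 = 7)
B = 15 (B = 8 + 7 = 15)
O(t) = 3 - t/5
(O(B) - 1*13)*(-20) = ((3 - ⅕*15) - 1*13)*(-20) = ((3 - 3) - 13)*(-20) = (0 - 13)*(-20) = -13*(-20) = 260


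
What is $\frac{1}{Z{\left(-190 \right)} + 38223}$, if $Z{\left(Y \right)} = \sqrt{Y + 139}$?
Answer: $\frac{12741}{486999260} - \frac{i \sqrt{51}}{1460997780} \approx 2.6162 \cdot 10^{-5} - 4.8881 \cdot 10^{-9} i$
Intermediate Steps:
$Z{\left(Y \right)} = \sqrt{139 + Y}$
$\frac{1}{Z{\left(-190 \right)} + 38223} = \frac{1}{\sqrt{139 - 190} + 38223} = \frac{1}{\sqrt{-51} + 38223} = \frac{1}{i \sqrt{51} + 38223} = \frac{1}{38223 + i \sqrt{51}}$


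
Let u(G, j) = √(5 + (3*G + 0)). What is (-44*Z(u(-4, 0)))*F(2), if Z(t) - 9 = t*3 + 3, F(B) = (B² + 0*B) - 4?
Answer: 0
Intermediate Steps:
F(B) = -4 + B² (F(B) = (B² + 0) - 4 = B² - 4 = -4 + B²)
u(G, j) = √(5 + 3*G)
Z(t) = 12 + 3*t (Z(t) = 9 + (t*3 + 3) = 9 + (3*t + 3) = 9 + (3 + 3*t) = 12 + 3*t)
(-44*Z(u(-4, 0)))*F(2) = (-44*(12 + 3*√(5 + 3*(-4))))*(-4 + 2²) = (-44*(12 + 3*√(5 - 12)))*(-4 + 4) = -44*(12 + 3*√(-7))*0 = -44*(12 + 3*(I*√7))*0 = -44*(12 + 3*I*√7)*0 = (-528 - 132*I*√7)*0 = 0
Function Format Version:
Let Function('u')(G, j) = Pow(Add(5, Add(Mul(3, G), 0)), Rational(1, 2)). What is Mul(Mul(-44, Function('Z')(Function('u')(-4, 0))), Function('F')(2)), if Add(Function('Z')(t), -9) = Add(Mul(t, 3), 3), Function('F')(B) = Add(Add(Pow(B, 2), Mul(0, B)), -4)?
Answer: 0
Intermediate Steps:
Function('F')(B) = Add(-4, Pow(B, 2)) (Function('F')(B) = Add(Add(Pow(B, 2), 0), -4) = Add(Pow(B, 2), -4) = Add(-4, Pow(B, 2)))
Function('u')(G, j) = Pow(Add(5, Mul(3, G)), Rational(1, 2))
Function('Z')(t) = Add(12, Mul(3, t)) (Function('Z')(t) = Add(9, Add(Mul(t, 3), 3)) = Add(9, Add(Mul(3, t), 3)) = Add(9, Add(3, Mul(3, t))) = Add(12, Mul(3, t)))
Mul(Mul(-44, Function('Z')(Function('u')(-4, 0))), Function('F')(2)) = Mul(Mul(-44, Add(12, Mul(3, Pow(Add(5, Mul(3, -4)), Rational(1, 2))))), Add(-4, Pow(2, 2))) = Mul(Mul(-44, Add(12, Mul(3, Pow(Add(5, -12), Rational(1, 2))))), Add(-4, 4)) = Mul(Mul(-44, Add(12, Mul(3, Pow(-7, Rational(1, 2))))), 0) = Mul(Mul(-44, Add(12, Mul(3, Mul(I, Pow(7, Rational(1, 2)))))), 0) = Mul(Mul(-44, Add(12, Mul(3, I, Pow(7, Rational(1, 2))))), 0) = Mul(Add(-528, Mul(-132, I, Pow(7, Rational(1, 2)))), 0) = 0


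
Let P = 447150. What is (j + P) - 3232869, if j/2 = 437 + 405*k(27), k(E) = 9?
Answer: -2777555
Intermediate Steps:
j = 8164 (j = 2*(437 + 405*9) = 2*(437 + 3645) = 2*4082 = 8164)
(j + P) - 3232869 = (8164 + 447150) - 3232869 = 455314 - 3232869 = -2777555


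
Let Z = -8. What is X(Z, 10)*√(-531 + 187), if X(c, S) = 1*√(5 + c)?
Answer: -2*√258 ≈ -32.125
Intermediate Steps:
X(c, S) = √(5 + c)
X(Z, 10)*√(-531 + 187) = √(5 - 8)*√(-531 + 187) = √(-3)*√(-344) = (I*√3)*(2*I*√86) = -2*√258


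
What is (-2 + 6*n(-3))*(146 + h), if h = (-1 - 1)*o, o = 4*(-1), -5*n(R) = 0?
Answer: -308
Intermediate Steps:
n(R) = 0 (n(R) = -1/5*0 = 0)
o = -4
h = 8 (h = (-1 - 1)*(-4) = -2*(-4) = 8)
(-2 + 6*n(-3))*(146 + h) = (-2 + 6*0)*(146 + 8) = (-2 + 0)*154 = -2*154 = -308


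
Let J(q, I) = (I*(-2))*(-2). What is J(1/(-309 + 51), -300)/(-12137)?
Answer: 1200/12137 ≈ 0.098871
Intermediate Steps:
J(q, I) = 4*I (J(q, I) = -2*I*(-2) = 4*I)
J(1/(-309 + 51), -300)/(-12137) = (4*(-300))/(-12137) = -1200*(-1/12137) = 1200/12137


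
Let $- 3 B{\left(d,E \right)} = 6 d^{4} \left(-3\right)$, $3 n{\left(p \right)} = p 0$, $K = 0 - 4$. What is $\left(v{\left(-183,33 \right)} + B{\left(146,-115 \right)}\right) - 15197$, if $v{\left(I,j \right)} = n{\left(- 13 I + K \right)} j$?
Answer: $2726215939$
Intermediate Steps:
$K = -4$ ($K = 0 - 4 = -4$)
$n{\left(p \right)} = 0$ ($n{\left(p \right)} = \frac{p 0}{3} = \frac{1}{3} \cdot 0 = 0$)
$B{\left(d,E \right)} = 6 d^{4}$ ($B{\left(d,E \right)} = - \frac{6 d^{4} \left(-3\right)}{3} = - \frac{\left(-18\right) d^{4}}{3} = 6 d^{4}$)
$v{\left(I,j \right)} = 0$ ($v{\left(I,j \right)} = 0 j = 0$)
$\left(v{\left(-183,33 \right)} + B{\left(146,-115 \right)}\right) - 15197 = \left(0 + 6 \cdot 146^{4}\right) - 15197 = \left(0 + 6 \cdot 454371856\right) - 15197 = \left(0 + 2726231136\right) - 15197 = 2726231136 - 15197 = 2726215939$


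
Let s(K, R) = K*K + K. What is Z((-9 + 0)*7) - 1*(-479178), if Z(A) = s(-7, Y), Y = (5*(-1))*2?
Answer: 479220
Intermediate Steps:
Y = -10 (Y = -5*2 = -10)
s(K, R) = K + K² (s(K, R) = K² + K = K + K²)
Z(A) = 42 (Z(A) = -7*(1 - 7) = -7*(-6) = 42)
Z((-9 + 0)*7) - 1*(-479178) = 42 - 1*(-479178) = 42 + 479178 = 479220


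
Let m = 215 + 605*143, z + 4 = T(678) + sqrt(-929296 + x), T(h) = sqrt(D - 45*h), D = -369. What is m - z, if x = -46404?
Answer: 86734 - 10*I*sqrt(9757) - 3*I*sqrt(3431) ≈ 86734.0 - 1163.5*I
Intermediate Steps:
T(h) = sqrt(-369 - 45*h)
z = -4 + 3*I*sqrt(3431) + 10*I*sqrt(9757) (z = -4 + (3*sqrt(-41 - 5*678) + sqrt(-929296 - 46404)) = -4 + (3*sqrt(-41 - 3390) + sqrt(-975700)) = -4 + (3*sqrt(-3431) + 10*I*sqrt(9757)) = -4 + (3*(I*sqrt(3431)) + 10*I*sqrt(9757)) = -4 + (3*I*sqrt(3431) + 10*I*sqrt(9757)) = -4 + 3*I*sqrt(3431) + 10*I*sqrt(9757) ≈ -4.0 + 1163.5*I)
m = 86730 (m = 215 + 86515 = 86730)
m - z = 86730 - (-4 + 3*I*sqrt(3431) + 10*I*sqrt(9757)) = 86730 + (4 - 10*I*sqrt(9757) - 3*I*sqrt(3431)) = 86734 - 10*I*sqrt(9757) - 3*I*sqrt(3431)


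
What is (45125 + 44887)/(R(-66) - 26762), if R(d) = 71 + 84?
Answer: -30004/8869 ≈ -3.3830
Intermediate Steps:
R(d) = 155
(45125 + 44887)/(R(-66) - 26762) = (45125 + 44887)/(155 - 26762) = 90012/(-26607) = 90012*(-1/26607) = -30004/8869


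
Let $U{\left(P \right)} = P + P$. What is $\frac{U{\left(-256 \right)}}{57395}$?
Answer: $- \frac{512}{57395} \approx -0.0089206$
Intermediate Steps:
$U{\left(P \right)} = 2 P$
$\frac{U{\left(-256 \right)}}{57395} = \frac{2 \left(-256\right)}{57395} = \left(-512\right) \frac{1}{57395} = - \frac{512}{57395}$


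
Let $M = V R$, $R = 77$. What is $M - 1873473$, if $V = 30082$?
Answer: $442841$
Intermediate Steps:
$M = 2316314$ ($M = 30082 \cdot 77 = 2316314$)
$M - 1873473 = 2316314 - 1873473 = 442841$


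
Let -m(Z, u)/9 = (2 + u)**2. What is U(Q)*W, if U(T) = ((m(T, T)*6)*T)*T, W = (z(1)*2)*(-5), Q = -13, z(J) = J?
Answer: 11042460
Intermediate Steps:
m(Z, u) = -9*(2 + u)**2
W = -10 (W = (1*2)*(-5) = 2*(-5) = -10)
U(T) = -54*T**2*(2 + T)**2 (U(T) = ((-9*(2 + T)**2*6)*T)*T = ((-54*(2 + T)**2)*T)*T = (-54*T*(2 + T)**2)*T = -54*T**2*(2 + T)**2)
U(Q)*W = -54*(-13)**2*(2 - 13)**2*(-10) = -54*169*(-11)**2*(-10) = -54*169*121*(-10) = -1104246*(-10) = 11042460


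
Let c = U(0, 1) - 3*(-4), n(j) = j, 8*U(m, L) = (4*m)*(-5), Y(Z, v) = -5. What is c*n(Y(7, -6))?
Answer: -60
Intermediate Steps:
U(m, L) = -5*m/2 (U(m, L) = ((4*m)*(-5))/8 = (-20*m)/8 = -5*m/2)
c = 12 (c = -5/2*0 - 3*(-4) = 0 + 12 = 12)
c*n(Y(7, -6)) = 12*(-5) = -60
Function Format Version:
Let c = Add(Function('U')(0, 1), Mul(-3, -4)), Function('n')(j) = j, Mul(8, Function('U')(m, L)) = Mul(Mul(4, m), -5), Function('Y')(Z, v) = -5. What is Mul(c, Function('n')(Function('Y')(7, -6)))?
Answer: -60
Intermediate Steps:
Function('U')(m, L) = Mul(Rational(-5, 2), m) (Function('U')(m, L) = Mul(Rational(1, 8), Mul(Mul(4, m), -5)) = Mul(Rational(1, 8), Mul(-20, m)) = Mul(Rational(-5, 2), m))
c = 12 (c = Add(Mul(Rational(-5, 2), 0), Mul(-3, -4)) = Add(0, 12) = 12)
Mul(c, Function('n')(Function('Y')(7, -6))) = Mul(12, -5) = -60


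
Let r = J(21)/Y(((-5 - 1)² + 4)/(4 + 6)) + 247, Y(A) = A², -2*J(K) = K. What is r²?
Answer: 62141689/1024 ≈ 60685.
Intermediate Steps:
J(K) = -K/2
r = 7883/32 (r = (-½*21)/((((-5 - 1)² + 4)/(4 + 6))²) + 247 = -21*100/((-6)² + 4)²/2 + 247 = -21*100/(36 + 4)²/2 + 247 = -21/(2*((40*(⅒))²)) + 247 = -21/(2*(4²)) + 247 = -21/2/16 + 247 = -21/2*1/16 + 247 = -21/32 + 247 = 7883/32 ≈ 246.34)
r² = (7883/32)² = 62141689/1024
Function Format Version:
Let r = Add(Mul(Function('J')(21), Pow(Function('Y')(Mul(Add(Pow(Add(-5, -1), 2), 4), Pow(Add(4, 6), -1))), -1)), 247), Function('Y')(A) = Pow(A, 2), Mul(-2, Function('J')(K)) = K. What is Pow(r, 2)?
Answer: Rational(62141689, 1024) ≈ 60685.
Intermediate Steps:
Function('J')(K) = Mul(Rational(-1, 2), K)
r = Rational(7883, 32) (r = Add(Mul(Mul(Rational(-1, 2), 21), Pow(Pow(Mul(Add(Pow(Add(-5, -1), 2), 4), Pow(Add(4, 6), -1)), 2), -1)), 247) = Add(Mul(Rational(-21, 2), Pow(Pow(Mul(Add(Pow(-6, 2), 4), Pow(10, -1)), 2), -1)), 247) = Add(Mul(Rational(-21, 2), Pow(Pow(Mul(Add(36, 4), Rational(1, 10)), 2), -1)), 247) = Add(Mul(Rational(-21, 2), Pow(Pow(Mul(40, Rational(1, 10)), 2), -1)), 247) = Add(Mul(Rational(-21, 2), Pow(Pow(4, 2), -1)), 247) = Add(Mul(Rational(-21, 2), Pow(16, -1)), 247) = Add(Mul(Rational(-21, 2), Rational(1, 16)), 247) = Add(Rational(-21, 32), 247) = Rational(7883, 32) ≈ 246.34)
Pow(r, 2) = Pow(Rational(7883, 32), 2) = Rational(62141689, 1024)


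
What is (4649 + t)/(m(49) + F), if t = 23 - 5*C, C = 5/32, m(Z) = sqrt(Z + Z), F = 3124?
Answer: 116743099/78074224 - 1046353*sqrt(2)/312296896 ≈ 1.4905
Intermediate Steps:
m(Z) = sqrt(2)*sqrt(Z) (m(Z) = sqrt(2*Z) = sqrt(2)*sqrt(Z))
C = 5/32 (C = 5*(1/32) = 5/32 ≈ 0.15625)
t = 711/32 (t = 23 - 5*5/32 = 23 - 25/32 = 711/32 ≈ 22.219)
(4649 + t)/(m(49) + F) = (4649 + 711/32)/(sqrt(2)*sqrt(49) + 3124) = 149479/(32*(sqrt(2)*7 + 3124)) = 149479/(32*(7*sqrt(2) + 3124)) = 149479/(32*(3124 + 7*sqrt(2)))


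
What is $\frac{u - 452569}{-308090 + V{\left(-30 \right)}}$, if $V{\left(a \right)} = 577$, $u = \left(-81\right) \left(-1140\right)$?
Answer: $\frac{360229}{307513} \approx 1.1714$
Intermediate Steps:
$u = 92340$
$\frac{u - 452569}{-308090 + V{\left(-30 \right)}} = \frac{92340 - 452569}{-308090 + 577} = - \frac{360229}{-307513} = \left(-360229\right) \left(- \frac{1}{307513}\right) = \frac{360229}{307513}$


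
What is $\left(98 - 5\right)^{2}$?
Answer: $8649$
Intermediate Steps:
$\left(98 - 5\right)^{2} = 93^{2} = 8649$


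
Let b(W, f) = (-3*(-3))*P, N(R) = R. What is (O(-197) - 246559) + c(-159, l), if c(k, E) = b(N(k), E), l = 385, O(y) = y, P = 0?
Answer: -246756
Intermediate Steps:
b(W, f) = 0 (b(W, f) = -3*(-3)*0 = 9*0 = 0)
c(k, E) = 0
(O(-197) - 246559) + c(-159, l) = (-197 - 246559) + 0 = -246756 + 0 = -246756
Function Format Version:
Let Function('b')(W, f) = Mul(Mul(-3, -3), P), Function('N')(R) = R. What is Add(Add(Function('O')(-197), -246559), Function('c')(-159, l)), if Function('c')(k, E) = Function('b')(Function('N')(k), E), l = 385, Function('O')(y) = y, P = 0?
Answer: -246756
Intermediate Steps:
Function('b')(W, f) = 0 (Function('b')(W, f) = Mul(Mul(-3, -3), 0) = Mul(9, 0) = 0)
Function('c')(k, E) = 0
Add(Add(Function('O')(-197), -246559), Function('c')(-159, l)) = Add(Add(-197, -246559), 0) = Add(-246756, 0) = -246756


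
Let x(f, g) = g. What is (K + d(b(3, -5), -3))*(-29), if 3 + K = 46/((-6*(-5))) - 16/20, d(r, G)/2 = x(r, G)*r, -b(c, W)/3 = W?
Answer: 40136/15 ≈ 2675.7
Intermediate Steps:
b(c, W) = -3*W
d(r, G) = 2*G*r (d(r, G) = 2*(G*r) = 2*G*r)
K = -34/15 (K = -3 + (46/((-6*(-5))) - 16/20) = -3 + (46/30 - 16*1/20) = -3 + (46*(1/30) - ⅘) = -3 + (23/15 - ⅘) = -3 + 11/15 = -34/15 ≈ -2.2667)
(K + d(b(3, -5), -3))*(-29) = (-34/15 + 2*(-3)*(-3*(-5)))*(-29) = (-34/15 + 2*(-3)*15)*(-29) = (-34/15 - 90)*(-29) = -1384/15*(-29) = 40136/15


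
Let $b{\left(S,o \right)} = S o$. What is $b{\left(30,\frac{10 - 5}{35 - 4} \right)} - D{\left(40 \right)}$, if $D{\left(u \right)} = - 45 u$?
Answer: $\frac{55950}{31} \approx 1804.8$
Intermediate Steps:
$b{\left(30,\frac{10 - 5}{35 - 4} \right)} - D{\left(40 \right)} = 30 \frac{10 - 5}{35 - 4} - \left(-45\right) 40 = 30 \cdot \frac{5}{31} - -1800 = 30 \cdot 5 \cdot \frac{1}{31} + 1800 = 30 \cdot \frac{5}{31} + 1800 = \frac{150}{31} + 1800 = \frac{55950}{31}$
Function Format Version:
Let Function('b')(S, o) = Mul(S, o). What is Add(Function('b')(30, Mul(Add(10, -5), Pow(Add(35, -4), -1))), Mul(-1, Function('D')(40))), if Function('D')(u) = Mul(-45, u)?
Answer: Rational(55950, 31) ≈ 1804.8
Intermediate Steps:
Add(Function('b')(30, Mul(Add(10, -5), Pow(Add(35, -4), -1))), Mul(-1, Function('D')(40))) = Add(Mul(30, Mul(Add(10, -5), Pow(Add(35, -4), -1))), Mul(-1, Mul(-45, 40))) = Add(Mul(30, Mul(5, Pow(31, -1))), Mul(-1, -1800)) = Add(Mul(30, Mul(5, Rational(1, 31))), 1800) = Add(Mul(30, Rational(5, 31)), 1800) = Add(Rational(150, 31), 1800) = Rational(55950, 31)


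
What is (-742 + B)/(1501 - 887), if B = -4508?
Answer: -2625/307 ≈ -8.5505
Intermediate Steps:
(-742 + B)/(1501 - 887) = (-742 - 4508)/(1501 - 887) = -5250/614 = -5250*1/614 = -2625/307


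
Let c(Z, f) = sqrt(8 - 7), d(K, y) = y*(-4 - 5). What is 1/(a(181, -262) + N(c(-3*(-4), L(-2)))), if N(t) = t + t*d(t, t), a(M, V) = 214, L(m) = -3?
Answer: 1/206 ≈ 0.0048544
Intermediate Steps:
d(K, y) = -9*y (d(K, y) = y*(-9) = -9*y)
c(Z, f) = 1 (c(Z, f) = sqrt(1) = 1)
N(t) = t - 9*t**2 (N(t) = t + t*(-9*t) = t - 9*t**2)
1/(a(181, -262) + N(c(-3*(-4), L(-2)))) = 1/(214 + 1*(1 - 9*1)) = 1/(214 + 1*(1 - 9)) = 1/(214 + 1*(-8)) = 1/(214 - 8) = 1/206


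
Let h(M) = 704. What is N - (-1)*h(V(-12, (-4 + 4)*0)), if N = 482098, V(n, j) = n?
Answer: 482802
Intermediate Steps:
N - (-1)*h(V(-12, (-4 + 4)*0)) = 482098 - (-1)*704 = 482098 - 1*(-704) = 482098 + 704 = 482802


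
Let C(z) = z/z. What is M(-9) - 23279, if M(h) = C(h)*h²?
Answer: -23198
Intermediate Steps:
C(z) = 1
M(h) = h² (M(h) = 1*h² = h²)
M(-9) - 23279 = (-9)² - 23279 = 81 - 23279 = -23198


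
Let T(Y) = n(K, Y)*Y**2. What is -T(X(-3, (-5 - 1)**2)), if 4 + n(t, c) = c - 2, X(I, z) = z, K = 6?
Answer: -38880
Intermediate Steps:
n(t, c) = -6 + c (n(t, c) = -4 + (c - 2) = -4 + (-2 + c) = -6 + c)
T(Y) = Y**2*(-6 + Y) (T(Y) = (-6 + Y)*Y**2 = Y**2*(-6 + Y))
-T(X(-3, (-5 - 1)**2)) = -((-5 - 1)**2)**2*(-6 + (-5 - 1)**2) = -((-6)**2)**2*(-6 + (-6)**2) = -36**2*(-6 + 36) = -1296*30 = -1*38880 = -38880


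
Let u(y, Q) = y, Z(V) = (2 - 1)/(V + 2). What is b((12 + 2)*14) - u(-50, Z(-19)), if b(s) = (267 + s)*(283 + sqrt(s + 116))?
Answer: 131079 + 926*sqrt(78) ≈ 1.3926e+5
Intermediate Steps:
Z(V) = 1/(2 + V)
b(s) = (267 + s)*(283 + sqrt(116 + s))
b((12 + 2)*14) - u(-50, Z(-19)) = (75561 + 267*sqrt(116 + (12 + 2)*14) + 283*((12 + 2)*14) + ((12 + 2)*14)*sqrt(116 + (12 + 2)*14)) - 1*(-50) = (75561 + 267*sqrt(116 + 14*14) + 283*(14*14) + (14*14)*sqrt(116 + 14*14)) + 50 = (75561 + 267*sqrt(116 + 196) + 283*196 + 196*sqrt(116 + 196)) + 50 = (75561 + 267*sqrt(312) + 55468 + 196*sqrt(312)) + 50 = (75561 + 267*(2*sqrt(78)) + 55468 + 196*(2*sqrt(78))) + 50 = (75561 + 534*sqrt(78) + 55468 + 392*sqrt(78)) + 50 = (131029 + 926*sqrt(78)) + 50 = 131079 + 926*sqrt(78)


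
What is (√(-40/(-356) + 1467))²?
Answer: 130573/89 ≈ 1467.1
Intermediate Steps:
(√(-40/(-356) + 1467))² = (√(-40*(-1/356) + 1467))² = (√(10/89 + 1467))² = (√(130573/89))² = (√11620997/89)² = 130573/89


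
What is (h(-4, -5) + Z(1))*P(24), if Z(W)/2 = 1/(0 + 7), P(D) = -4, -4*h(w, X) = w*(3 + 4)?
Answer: -204/7 ≈ -29.143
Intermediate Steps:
h(w, X) = -7*w/4 (h(w, X) = -w*(3 + 4)/4 = -w*7/4 = -7*w/4)
Z(W) = 2/7 (Z(W) = 2/(0 + 7) = 2/7)
(h(-4, -5) + Z(1))*P(24) = (-7/4*(-4) + 2/7)*(-4) = (7 + 2/7)*(-4) = (51/7)*(-4) = -204/7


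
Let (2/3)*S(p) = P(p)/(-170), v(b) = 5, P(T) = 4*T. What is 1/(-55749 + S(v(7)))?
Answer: -17/947736 ≈ -1.7937e-5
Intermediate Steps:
S(p) = -3*p/85 (S(p) = 3*((4*p)/(-170))/2 = 3*((4*p)*(-1/170))/2 = 3*(-2*p/85)/2 = -3*p/85)
1/(-55749 + S(v(7))) = 1/(-55749 - 3/85*5) = 1/(-55749 - 3/17) = 1/(-947736/17) = -17/947736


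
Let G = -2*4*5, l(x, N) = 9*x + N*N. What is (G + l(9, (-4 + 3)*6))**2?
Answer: 5929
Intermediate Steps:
l(x, N) = N**2 + 9*x (l(x, N) = 9*x + N**2 = N**2 + 9*x)
G = -40 (G = -8*5 = -40)
(G + l(9, (-4 + 3)*6))**2 = (-40 + (((-4 + 3)*6)**2 + 9*9))**2 = (-40 + ((-1*6)**2 + 81))**2 = (-40 + ((-6)**2 + 81))**2 = (-40 + (36 + 81))**2 = (-40 + 117)**2 = 77**2 = 5929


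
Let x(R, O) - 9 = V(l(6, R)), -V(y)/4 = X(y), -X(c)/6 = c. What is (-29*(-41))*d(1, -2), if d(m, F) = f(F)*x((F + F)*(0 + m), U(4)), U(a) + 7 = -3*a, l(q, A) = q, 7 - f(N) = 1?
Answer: 1091502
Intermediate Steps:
f(N) = 6 (f(N) = 7 - 1*1 = 7 - 1 = 6)
X(c) = -6*c
V(y) = 24*y (V(y) = -(-24)*y = 24*y)
U(a) = -7 - 3*a
x(R, O) = 153 (x(R, O) = 9 + 24*6 = 9 + 144 = 153)
d(m, F) = 918 (d(m, F) = 6*153 = 918)
(-29*(-41))*d(1, -2) = -29*(-41)*918 = 1189*918 = 1091502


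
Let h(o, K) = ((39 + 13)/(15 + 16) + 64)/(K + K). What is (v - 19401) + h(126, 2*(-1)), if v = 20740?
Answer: 41000/31 ≈ 1322.6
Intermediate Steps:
h(o, K) = 1018/(31*K) (h(o, K) = (52/31 + 64)/((2*K)) = (52*(1/31) + 64)*(1/(2*K)) = (52/31 + 64)*(1/(2*K)) = 2036*(1/(2*K))/31 = 1018/(31*K))
(v - 19401) + h(126, 2*(-1)) = (20740 - 19401) + 1018/(31*((2*(-1)))) = 1339 + (1018/31)/(-2) = 1339 + (1018/31)*(-1/2) = 1339 - 509/31 = 41000/31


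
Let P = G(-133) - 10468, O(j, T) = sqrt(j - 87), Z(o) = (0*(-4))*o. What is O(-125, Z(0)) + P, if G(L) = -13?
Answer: -10481 + 2*I*sqrt(53) ≈ -10481.0 + 14.56*I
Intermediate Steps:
Z(o) = 0 (Z(o) = 0*o = 0)
O(j, T) = sqrt(-87 + j)
P = -10481 (P = -13 - 10468 = -10481)
O(-125, Z(0)) + P = sqrt(-87 - 125) - 10481 = sqrt(-212) - 10481 = 2*I*sqrt(53) - 10481 = -10481 + 2*I*sqrt(53)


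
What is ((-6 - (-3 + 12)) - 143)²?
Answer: 24964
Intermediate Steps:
((-6 - (-3 + 12)) - 143)² = ((-6 - 1*9) - 143)² = ((-6 - 9) - 143)² = (-15 - 143)² = (-158)² = 24964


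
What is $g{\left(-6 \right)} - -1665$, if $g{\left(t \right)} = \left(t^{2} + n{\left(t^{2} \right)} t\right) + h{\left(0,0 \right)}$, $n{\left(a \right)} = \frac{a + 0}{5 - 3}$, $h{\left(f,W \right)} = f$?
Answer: $1593$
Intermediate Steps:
$n{\left(a \right)} = \frac{a}{2}$
$g{\left(t \right)} = t^{2} + \frac{t^{3}}{2}$ ($g{\left(t \right)} = \left(t^{2} + \frac{t^{2}}{2} t\right) + 0 = \left(t^{2} + \frac{t^{3}}{2}\right) + 0 = t^{2} + \frac{t^{3}}{2}$)
$g{\left(-6 \right)} - -1665 = \frac{\left(-6\right)^{2} \left(2 - 6\right)}{2} - -1665 = \frac{1}{2} \cdot 36 \left(-4\right) + 1665 = -72 + 1665 = 1593$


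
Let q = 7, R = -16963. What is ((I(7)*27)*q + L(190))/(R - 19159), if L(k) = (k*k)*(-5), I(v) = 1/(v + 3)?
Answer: 1804811/361220 ≈ 4.9964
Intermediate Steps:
I(v) = 1/(3 + v)
L(k) = -5*k² (L(k) = k²*(-5) = -5*k²)
((I(7)*27)*q + L(190))/(R - 19159) = ((27/(3 + 7))*7 - 5*190²)/(-16963 - 19159) = ((27/10)*7 - 5*36100)/(-36122) = (((⅒)*27)*7 - 180500)*(-1/36122) = ((27/10)*7 - 180500)*(-1/36122) = (189/10 - 180500)*(-1/36122) = -1804811/10*(-1/36122) = 1804811/361220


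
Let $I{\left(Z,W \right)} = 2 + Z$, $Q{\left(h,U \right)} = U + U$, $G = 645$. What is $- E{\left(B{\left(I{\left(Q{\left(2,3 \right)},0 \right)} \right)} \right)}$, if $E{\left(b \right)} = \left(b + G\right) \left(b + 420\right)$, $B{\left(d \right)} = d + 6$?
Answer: $-286006$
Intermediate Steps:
$Q{\left(h,U \right)} = 2 U$
$B{\left(d \right)} = 6 + d$
$E{\left(b \right)} = \left(420 + b\right) \left(645 + b\right)$ ($E{\left(b \right)} = \left(b + 645\right) \left(b + 420\right) = \left(645 + b\right) \left(420 + b\right) = \left(420 + b\right) \left(645 + b\right)$)
$- E{\left(B{\left(I{\left(Q{\left(2,3 \right)},0 \right)} \right)} \right)} = - (270900 + \left(6 + \left(2 + 2 \cdot 3\right)\right)^{2} + 1065 \left(6 + \left(2 + 2 \cdot 3\right)\right)) = - (270900 + \left(6 + \left(2 + 6\right)\right)^{2} + 1065 \left(6 + \left(2 + 6\right)\right)) = - (270900 + \left(6 + 8\right)^{2} + 1065 \left(6 + 8\right)) = - (270900 + 14^{2} + 1065 \cdot 14) = - (270900 + 196 + 14910) = \left(-1\right) 286006 = -286006$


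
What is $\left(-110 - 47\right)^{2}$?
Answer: $24649$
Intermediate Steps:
$\left(-110 - 47\right)^{2} = \left(-157\right)^{2} = 24649$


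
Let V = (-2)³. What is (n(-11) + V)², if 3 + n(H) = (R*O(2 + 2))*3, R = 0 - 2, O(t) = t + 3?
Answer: 2809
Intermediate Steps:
O(t) = 3 + t
V = -8
R = -2
n(H) = -45 (n(H) = -3 - 2*(3 + (2 + 2))*3 = -3 - 2*(3 + 4)*3 = -3 - 2*7*3 = -3 - 14*3 = -3 - 42 = -45)
(n(-11) + V)² = (-45 - 8)² = (-53)² = 2809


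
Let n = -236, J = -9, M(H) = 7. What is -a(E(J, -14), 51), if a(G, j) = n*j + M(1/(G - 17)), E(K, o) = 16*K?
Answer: 12029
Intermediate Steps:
a(G, j) = 7 - 236*j (a(G, j) = -236*j + 7 = 7 - 236*j)
-a(E(J, -14), 51) = -(7 - 236*51) = -(7 - 12036) = -1*(-12029) = 12029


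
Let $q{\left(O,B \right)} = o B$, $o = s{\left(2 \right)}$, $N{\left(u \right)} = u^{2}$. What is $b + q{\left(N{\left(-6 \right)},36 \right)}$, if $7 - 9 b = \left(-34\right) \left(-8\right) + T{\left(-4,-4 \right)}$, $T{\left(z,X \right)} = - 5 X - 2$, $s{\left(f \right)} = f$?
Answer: $\frac{365}{9} \approx 40.556$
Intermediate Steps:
$o = 2$
$T{\left(z,X \right)} = -2 - 5 X$
$q{\left(O,B \right)} = 2 B$
$b = - \frac{283}{9}$ ($b = \frac{7}{9} - \frac{\left(-34\right) \left(-8\right) - -18}{9} = \frac{7}{9} - \frac{272 + \left(-2 + 20\right)}{9} = \frac{7}{9} - \frac{272 + 18}{9} = \frac{7}{9} - \frac{290}{9} = - \frac{283}{9} \approx -31.444$)
$b + q{\left(N{\left(-6 \right)},36 \right)} = - \frac{283}{9} + 2 \cdot 36 = - \frac{283}{9} + 72 = \frac{365}{9}$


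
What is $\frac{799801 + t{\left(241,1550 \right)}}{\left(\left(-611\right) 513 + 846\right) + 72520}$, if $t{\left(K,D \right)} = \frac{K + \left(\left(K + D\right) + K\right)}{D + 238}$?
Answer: $- \frac{1430046461}{429257676} \approx -3.3314$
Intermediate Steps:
$t{\left(K,D \right)} = \frac{D + 3 K}{238 + D}$ ($t{\left(K,D \right)} = \frac{K + \left(\left(D + K\right) + K\right)}{238 + D} = \frac{K + \left(D + 2 K\right)}{238 + D} = \frac{D + 3 K}{238 + D}$)
$\frac{799801 + t{\left(241,1550 \right)}}{\left(\left(-611\right) 513 + 846\right) + 72520} = \frac{799801 + \frac{1550 + 3 \cdot 241}{238 + 1550}}{\left(\left(-611\right) 513 + 846\right) + 72520} = \frac{799801 + \frac{1550 + 723}{1788}}{\left(-313443 + 846\right) + 72520} = \frac{799801 + \frac{1}{1788} \cdot 2273}{-312597 + 72520} = \frac{799801 + \frac{2273}{1788}}{-240077} = \frac{1430046461}{1788} \left(- \frac{1}{240077}\right) = - \frac{1430046461}{429257676}$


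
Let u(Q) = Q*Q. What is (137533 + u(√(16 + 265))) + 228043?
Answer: 365857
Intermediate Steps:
u(Q) = Q²
(137533 + u(√(16 + 265))) + 228043 = (137533 + (√(16 + 265))²) + 228043 = (137533 + (√281)²) + 228043 = (137533 + 281) + 228043 = 137814 + 228043 = 365857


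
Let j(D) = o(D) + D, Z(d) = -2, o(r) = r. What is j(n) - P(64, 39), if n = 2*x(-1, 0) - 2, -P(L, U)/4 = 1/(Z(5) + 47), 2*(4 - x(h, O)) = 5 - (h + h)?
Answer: -86/45 ≈ -1.9111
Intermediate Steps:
x(h, O) = 3/2 + h (x(h, O) = 4 - (5 - (h + h))/2 = 4 - (5 - 2*h)/2 = 4 + (-5/2 + h) = 3/2 + h)
P(L, U) = -4/45 (P(L, U) = -4/(-2 + 47) = -4/45)
n = -1 (n = 2*(3/2 - 1) - 2 = 2*(½) - 2 = 1 - 2 = -1)
j(D) = 2*D (j(D) = D + D = 2*D)
j(n) - P(64, 39) = 2*(-1) - 1*(-4/45) = -2 + 4/45 = -86/45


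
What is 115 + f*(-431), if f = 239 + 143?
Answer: -164527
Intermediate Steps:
f = 382
115 + f*(-431) = 115 + 382*(-431) = 115 - 164642 = -164527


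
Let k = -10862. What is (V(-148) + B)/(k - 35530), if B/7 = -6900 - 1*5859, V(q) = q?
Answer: 89461/46392 ≈ 1.9284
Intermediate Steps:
B = -89313 (B = 7*(-6900 - 1*5859) = 7*(-6900 - 5859) = 7*(-12759) = -89313)
(V(-148) + B)/(k - 35530) = (-148 - 89313)/(-10862 - 35530) = -89461/(-46392) = -89461*(-1/46392) = 89461/46392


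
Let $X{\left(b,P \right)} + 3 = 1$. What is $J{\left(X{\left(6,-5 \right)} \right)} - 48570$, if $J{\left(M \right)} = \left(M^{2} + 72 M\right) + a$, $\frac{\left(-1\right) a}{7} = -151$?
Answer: $-47653$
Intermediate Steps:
$a = 1057$ ($a = \left(-7\right) \left(-151\right) = 1057$)
$X{\left(b,P \right)} = -2$ ($X{\left(b,P \right)} = -3 + 1 = -2$)
$J{\left(M \right)} = 1057 + M^{2} + 72 M$ ($J{\left(M \right)} = \left(M^{2} + 72 M\right) + 1057 = 1057 + M^{2} + 72 M$)
$J{\left(X{\left(6,-5 \right)} \right)} - 48570 = \left(1057 + \left(-2\right)^{2} + 72 \left(-2\right)\right) - 48570 = \left(1057 + 4 - 144\right) - 48570 = 917 - 48570 = -47653$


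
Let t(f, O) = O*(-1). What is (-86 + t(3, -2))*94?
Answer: -7896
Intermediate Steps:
t(f, O) = -O
(-86 + t(3, -2))*94 = (-86 - 1*(-2))*94 = (-86 + 2)*94 = -84*94 = -7896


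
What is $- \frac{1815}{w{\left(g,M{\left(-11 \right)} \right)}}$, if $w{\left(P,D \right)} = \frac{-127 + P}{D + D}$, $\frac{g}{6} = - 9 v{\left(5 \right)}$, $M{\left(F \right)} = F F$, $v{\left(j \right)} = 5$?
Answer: $\frac{439230}{397} \approx 1106.4$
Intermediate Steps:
$M{\left(F \right)} = F^{2}$
$g = -270$ ($g = 6 \left(\left(-9\right) 5\right) = 6 \left(-45\right) = -270$)
$w{\left(P,D \right)} = \frac{-127 + P}{2 D}$
$- \frac{1815}{w{\left(g,M{\left(-11 \right)} \right)}} = - \frac{1815}{\frac{1}{2} \frac{1}{\left(-11\right)^{2}} \left(-127 - 270\right)} = - \frac{1815}{\frac{1}{2} \cdot \frac{1}{121} \left(-397\right)} = - \frac{1815}{- \frac{397}{242}} = \left(-1815\right) \left(- \frac{242}{397}\right) = \frac{439230}{397}$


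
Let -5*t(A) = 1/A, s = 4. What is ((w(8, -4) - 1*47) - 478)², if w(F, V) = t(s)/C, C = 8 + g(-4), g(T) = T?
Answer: 1764084001/6400 ≈ 2.7564e+5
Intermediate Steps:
t(A) = -1/(5*A)
C = 4 (C = 8 - 4 = 4)
w(F, V) = -1/80 (w(F, V) = -⅕/4/4 = -⅕*¼*(¼) = -1/20*¼ = -1/80)
((w(8, -4) - 1*47) - 478)² = ((-1/80 - 1*47) - 478)² = ((-1/80 - 47) - 478)² = (-3761/80 - 478)² = (-42001/80)² = 1764084001/6400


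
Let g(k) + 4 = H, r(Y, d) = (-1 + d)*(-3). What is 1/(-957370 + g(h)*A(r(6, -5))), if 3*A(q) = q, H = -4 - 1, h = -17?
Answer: -1/957424 ≈ -1.0445e-6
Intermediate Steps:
r(Y, d) = 3 - 3*d
H = -5
A(q) = q/3
g(k) = -9 (g(k) = -4 - 5 = -9)
1/(-957370 + g(h)*A(r(6, -5))) = 1/(-957370 - 3*(3 - 3*(-5))) = 1/(-957370 - 3*(3 + 15)) = 1/(-957370 - 3*18) = 1/(-957370 - 9*6) = 1/(-957370 - 54) = 1/(-957424) = -1/957424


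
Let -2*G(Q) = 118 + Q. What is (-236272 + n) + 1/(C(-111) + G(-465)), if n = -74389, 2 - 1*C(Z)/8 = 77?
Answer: -264993835/853 ≈ -3.1066e+5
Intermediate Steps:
G(Q) = -59 - Q/2 (G(Q) = -(118 + Q)/2 = -59 - Q/2)
C(Z) = -600 (C(Z) = 16 - 8*77 = 16 - 616 = -600)
(-236272 + n) + 1/(C(-111) + G(-465)) = (-236272 - 74389) + 1/(-600 + (-59 - ½*(-465))) = -310661 + 1/(-600 + (-59 + 465/2)) = -310661 + 1/(-600 + 347/2) = -310661 + 1/(-853/2) = -310661 - 2/853 = -264993835/853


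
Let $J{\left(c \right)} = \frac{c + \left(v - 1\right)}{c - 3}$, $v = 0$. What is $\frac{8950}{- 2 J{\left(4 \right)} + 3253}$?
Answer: $\frac{8950}{3247} \approx 2.7564$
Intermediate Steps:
$J{\left(c \right)} = \frac{-1 + c}{-3 + c}$ ($J{\left(c \right)} = \frac{c + \left(0 - 1\right)}{c - 3} = \frac{c - 1}{-3 + c} = \frac{-1 + c}{-3 + c}$)
$\frac{8950}{- 2 J{\left(4 \right)} + 3253} = \frac{8950}{- 2 \frac{-1 + 4}{-3 + 4} + 3253} = \frac{8950}{- 2 \cdot 1^{-1} \cdot 3 + 3253} = \frac{8950}{- 2 \cdot 1 \cdot 3 + 3253} = \frac{8950}{\left(-2\right) 3 + 3253} = \frac{8950}{-6 + 3253} = \frac{8950}{3247}$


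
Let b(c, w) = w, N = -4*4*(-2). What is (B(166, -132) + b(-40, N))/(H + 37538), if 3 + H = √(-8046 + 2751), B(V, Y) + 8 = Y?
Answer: -202689/70444076 + 27*I*√5295/352220380 ≈ -0.0028773 + 5.578e-6*I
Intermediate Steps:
B(V, Y) = -8 + Y
N = 32 (N = -16*(-2) = 32)
H = -3 + I*√5295 (H = -3 + √(-8046 + 2751) = -3 + √(-5295) = -3 + I*√5295 ≈ -3.0 + 72.767*I)
(B(166, -132) + b(-40, N))/(H + 37538) = ((-8 - 132) + 32)/((-3 + I*√5295) + 37538) = (-140 + 32)/(37535 + I*√5295) = -108/(37535 + I*√5295)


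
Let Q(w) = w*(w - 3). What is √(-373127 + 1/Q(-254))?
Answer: I*√1589975221461790/65278 ≈ 610.84*I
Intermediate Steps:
Q(w) = w*(-3 + w)
√(-373127 + 1/Q(-254)) = √(-373127 + 1/(-254*(-3 - 254))) = √(-373127 + 1/(-254*(-257))) = √(-373127 + 1/65278) = √(-24356984305/65278) = I*√1589975221461790/65278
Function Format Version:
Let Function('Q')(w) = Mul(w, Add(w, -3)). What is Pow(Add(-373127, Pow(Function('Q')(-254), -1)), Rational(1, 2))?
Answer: Mul(Rational(1, 65278), I, Pow(1589975221461790, Rational(1, 2))) ≈ Mul(610.84, I)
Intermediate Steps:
Function('Q')(w) = Mul(w, Add(-3, w))
Pow(Add(-373127, Pow(Function('Q')(-254), -1)), Rational(1, 2)) = Pow(Add(-373127, Pow(Mul(-254, Add(-3, -254)), -1)), Rational(1, 2)) = Pow(Add(-373127, Pow(Mul(-254, -257), -1)), Rational(1, 2)) = Pow(Add(-373127, Pow(65278, -1)), Rational(1, 2)) = Pow(Add(-373127, Rational(1, 65278)), Rational(1, 2)) = Pow(Rational(-24356984305, 65278), Rational(1, 2)) = Mul(Rational(1, 65278), I, Pow(1589975221461790, Rational(1, 2)))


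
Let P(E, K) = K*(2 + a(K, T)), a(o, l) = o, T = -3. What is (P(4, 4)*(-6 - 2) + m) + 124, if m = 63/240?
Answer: -5419/80 ≈ -67.738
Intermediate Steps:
P(E, K) = K*(2 + K)
m = 21/80 (m = 63*(1/240) = 21/80 ≈ 0.26250)
(P(4, 4)*(-6 - 2) + m) + 124 = ((4*(2 + 4))*(-6 - 2) + 21/80) + 124 = ((4*6)*(-8) + 21/80) + 124 = (24*(-8) + 21/80) + 124 = (-192 + 21/80) + 124 = -15339/80 + 124 = -5419/80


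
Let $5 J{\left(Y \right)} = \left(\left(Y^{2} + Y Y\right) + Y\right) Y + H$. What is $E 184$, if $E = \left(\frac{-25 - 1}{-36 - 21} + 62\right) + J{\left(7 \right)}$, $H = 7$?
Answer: $\frac{11057296}{285} \approx 38798.0$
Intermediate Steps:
$J{\left(Y \right)} = \frac{7}{5} + \frac{Y \left(Y + 2 Y^{2}\right)}{5}$ ($J{\left(Y \right)} = \frac{\left(\left(Y^{2} + Y Y\right) + Y\right) Y + 7}{5} = \frac{\left(\left(Y^{2} + Y^{2}\right) + Y\right) Y + 7}{5} = \frac{\left(2 Y^{2} + Y\right) Y + 7}{5} = \frac{\left(Y + 2 Y^{2}\right) Y + 7}{5} = \frac{Y \left(Y + 2 Y^{2}\right) + 7}{5} = \frac{7 + Y \left(Y + 2 Y^{2}\right)}{5} = \frac{7}{5} + \frac{Y \left(Y + 2 Y^{2}\right)}{5}$)
$E = \frac{60094}{285}$ ($E = \left(\frac{-25 - 1}{-36 - 21} + 62\right) + \left(\frac{7}{5} + \frac{7^{2}}{5} + \frac{2 \cdot 7^{3}}{5}\right) = \left(- \frac{26}{-57} + 62\right) + \left(\frac{7}{5} + \frac{1}{5} \cdot 49 + \frac{2}{5} \cdot 343\right) = \left(\left(-26\right) \left(- \frac{1}{57}\right) + 62\right) + \left(\frac{7}{5} + \frac{49}{5} + \frac{686}{5}\right) = \left(\frac{26}{57} + 62\right) + \frac{742}{5} = \frac{3560}{57} + \frac{742}{5} = \frac{60094}{285} \approx 210.86$)
$E 184 = \frac{60094}{285} \cdot 184 = \frac{11057296}{285}$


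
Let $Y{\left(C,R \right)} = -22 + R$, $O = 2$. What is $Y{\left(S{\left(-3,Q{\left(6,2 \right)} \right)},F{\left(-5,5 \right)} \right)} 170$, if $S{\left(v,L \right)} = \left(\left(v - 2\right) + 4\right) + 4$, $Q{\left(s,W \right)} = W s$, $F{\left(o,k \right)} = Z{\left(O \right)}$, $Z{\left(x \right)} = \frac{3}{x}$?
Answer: $-3485$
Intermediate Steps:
$F{\left(o,k \right)} = \frac{3}{2}$
$S{\left(v,L \right)} = 6 + v$ ($S{\left(v,L \right)} = \left(\left(-2 + v\right) + 4\right) + 4 = \left(2 + v\right) + 4 = 6 + v$)
$Y{\left(S{\left(-3,Q{\left(6,2 \right)} \right)},F{\left(-5,5 \right)} \right)} 170 = \left(-22 + \frac{3}{2}\right) 170 = \left(- \frac{41}{2}\right) 170 = -3485$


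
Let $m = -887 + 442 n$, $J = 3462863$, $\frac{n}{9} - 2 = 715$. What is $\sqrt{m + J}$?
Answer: $3 \sqrt{701578} \approx 2512.8$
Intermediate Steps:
$n = 6453$ ($n = 18 + 9 \cdot 715 = 18 + 6435 = 6453$)
$m = 2851339$ ($m = -887 + 442 \cdot 6453 = -887 + 2852226 = 2851339$)
$\sqrt{m + J} = \sqrt{2851339 + 3462863} = \sqrt{6314202} = 3 \sqrt{701578}$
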